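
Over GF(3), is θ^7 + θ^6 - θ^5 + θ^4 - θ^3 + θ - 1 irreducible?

Yes

Write m(θ) = θ^7 + θ^6 - θ^5 + θ^4 - θ^3 + θ - 1.
Check for roots in GF(3): m(0) = 2; m(1) = 1; m(2) = 1.
No roots, so no linear factors.
Monic irreducibles of degree 2 over GF(3): θ^2 + 1, θ^2 + θ - 1, θ^2 - θ - 1.
None of them divide m (all give nonzero remainder).
Degree-3 irreducible divisors: test the 8 monic irreducibles of degree 3 over GF(3).
None of them divide m (all give nonzero remainder).
No irreducible factor of degree ≤ 3 exists, so m is irreducible over GF(3).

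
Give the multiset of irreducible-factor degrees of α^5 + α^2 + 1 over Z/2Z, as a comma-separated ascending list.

5

Write h(α) = α^5 + α^2 + 1.
Roots in Z/2Z: h(0) = 1; h(1) = 1.
Complete factorization: h(α) = (α^5 + α^2 + 1).
Factor degrees with multiplicity: 5 = 5.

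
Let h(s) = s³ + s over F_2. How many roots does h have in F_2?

Evaluate at each of the 2 elements of F_2:
h(0) = 0 → root; h(1) = 0 → root.
Roots: {0, 1}.

2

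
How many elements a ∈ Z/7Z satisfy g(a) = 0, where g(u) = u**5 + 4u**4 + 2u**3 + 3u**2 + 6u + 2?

1

Evaluate at each of the 7 elements of Z/7Z:
g(0) = 2; g(1) = 4; g(2) = 5; g(3) = 3; g(4) = 3; g(5) = 4; g(6) = 0 → root.
Roots: {6}.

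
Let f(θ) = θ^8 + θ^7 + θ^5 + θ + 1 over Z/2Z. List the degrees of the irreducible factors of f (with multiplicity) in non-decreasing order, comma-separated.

8

Roots in Z/2Z: f(0) = 1; f(1) = 1.
Complete factorization: f(θ) = (θ^8 + θ^7 + θ^5 + θ + 1).
Factor degrees with multiplicity: 8 = 8.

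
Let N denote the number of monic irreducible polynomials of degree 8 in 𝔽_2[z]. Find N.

x^(2^8) − x is the product of all monic irreducibles of degree dividing 8; Möbius inversion gives N = (1/8) Σ μ(8/d)·2^d.
Divisors of 8: 1, 2, 4, 8; μ(8/d) for each: 0, 0, -1, 1.
Σ = − 2^4 + 2^8 = 240.
N = 240/8 = 30.

30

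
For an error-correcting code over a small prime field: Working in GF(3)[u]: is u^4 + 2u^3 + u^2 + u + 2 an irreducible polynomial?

Yes

Write P(u) = u^4 + 2u^3 + u^2 + u + 2.
Check for roots in GF(3): P(0) = 2; P(1) = 1; P(2) = 1.
No roots, so no linear factors.
Monic irreducibles of degree 2 over GF(3): u^2 + 1, u^2 + u + 2, u^2 + 2u + 2.
None of them divide P (all give nonzero remainder).
No irreducible factor of degree ≤ 2 exists, so P is irreducible over GF(3).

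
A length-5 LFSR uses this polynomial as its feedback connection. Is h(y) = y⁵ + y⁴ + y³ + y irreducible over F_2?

Check for roots in F_2: h(0) = 0 → root; h(1) = 0 → root.
h(0) = 0, so (y) divides h(y); h is reducible.

No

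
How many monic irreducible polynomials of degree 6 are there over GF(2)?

9

The number of monic irreducibles of degree 6 over GF(2) is (1/6)·Σ_{d∣6} μ(6/d) 2^d.
Divisors of 6: 1, 2, 3, 6; μ(6/d) for each: 1, -1, -1, 1.
Σ = 2^1 − 2^2 − 2^3 + 2^6 = 54.
N = 54/6 = 9.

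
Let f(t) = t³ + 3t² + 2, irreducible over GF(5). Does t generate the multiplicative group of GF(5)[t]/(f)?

|GF(5^3)^×| = 5^3 − 1 = 124. Prime factorization: 124 = 2^2·31.
f is primitive ⇔ t has order 124 in GF(5)[t]/(f), i.e. t^(124/q) ≠ 1 for each prime q | 124.
t^(62) mod f = 4.
t^(4) mod f = 4t² + 3t + 1.
None equal 1, so t has full order 124; f is primitive.

Yes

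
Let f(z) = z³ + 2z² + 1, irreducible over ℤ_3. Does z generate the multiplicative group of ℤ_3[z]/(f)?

|GF(3^3)^×| = 3^3 − 1 = 26. Prime factorization: 26 = 2·13.
f is primitive ⇔ z has order 26 in GF(3)[z]/(f), i.e. z^(26/q) ≠ 1 for each prime q | 26.
z^(13) mod f = 2.
z^(2) mod f = z².
None equal 1, so z has full order 26; f is primitive.

Yes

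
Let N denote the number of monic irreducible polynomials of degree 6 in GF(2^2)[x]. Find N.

The number of monic irreducibles of degree 6 over GF(4) is (1/6)·Σ_{d∣6} μ(6/d) 4^d.
Divisors of 6: 1, 2, 3, 6; μ(6/d) for each: 1, -1, -1, 1.
Σ = 4^1 − 4^2 − 4^3 + 4^6 = 4020.
N = 4020/6 = 670.

670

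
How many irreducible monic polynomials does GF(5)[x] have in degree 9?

Gauss's count: N_{5}(9) = (1/9) Σ_{d|9} μ(9/d)·5^d.
Divisors of 9: 1, 3, 9; μ(9/d) for each: 0, -1, 1.
Σ = − 5^3 + 5^9 = 1953000.
N = 1953000/9 = 217000.

217000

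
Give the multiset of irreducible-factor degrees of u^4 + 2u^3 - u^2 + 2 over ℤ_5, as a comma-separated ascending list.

1, 1, 2

Write g(u) = u^4 + 2u^3 - u^2 + 2.
Roots in ℤ_5: g(0) = 2; g(1) = 4; g(2) = 0 → root; g(3) = 3; g(4) = 0 → root.
Linear factors from roots: (u - 2), (u + 1).
Complete factorization: g(u) = (u + 1)·(u - 2)·(u^2 - 2u - 1).
Factor degrees with multiplicity: 1 + 1 + 2 = 4.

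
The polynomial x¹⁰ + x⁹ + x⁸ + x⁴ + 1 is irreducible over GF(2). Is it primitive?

No

Write f(x) = x¹⁰ + x⁹ + x⁸ + x⁴ + 1.
|GF(2^10)^×| = 2^10 − 1 = 1023. Prime factorization: 1023 = 3·11·31.
f is primitive ⇔ x has order 1023 in GF(2)[x]/(f), i.e. x^(1023/q) ≠ 1 for each prime q | 1023.
x^(341) mod f = 1
x^(93) mod f = x⁴ + x² + x.
x^(33) mod f = x⁷ + x⁶ + x⁴ + x.
Since x^(341) = 1, the order of x divides 341 < 1023; not primitive.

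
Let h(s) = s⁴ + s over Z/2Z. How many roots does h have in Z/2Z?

Evaluate at each of the 2 elements of Z/2Z:
h(0) = 0 → root; h(1) = 0 → root.
Roots: {0, 1}.

2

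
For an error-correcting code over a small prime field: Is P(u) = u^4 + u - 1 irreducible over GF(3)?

Yes

Check for roots in GF(3): P(0) = 2; P(1) = 1; P(2) = 2.
No roots, so no linear factors.
Monic irreducibles of degree 2 over GF(3): u^2 + 1, u^2 + u - 1, u^2 - u - 1.
None of them divide P (all give nonzero remainder).
No irreducible factor of degree ≤ 2 exists, so P is irreducible over GF(3).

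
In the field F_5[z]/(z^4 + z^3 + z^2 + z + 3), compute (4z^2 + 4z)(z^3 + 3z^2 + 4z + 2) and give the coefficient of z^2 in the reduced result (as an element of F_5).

Multiply in F_5[z]: (4z^2 + 4z)·(z^3 + 3z^2 + 4z + 2) = 4z^5 + z^4 + 3z^3 + 4z^2 + 3z.
Reduce using z^4 ≡ 4z^3 + 4z^2 + 4z + 2 (mod z^4 + z^3 + z^2 + z + 3).
Reduced: 2z^3 + 3z^2 + 4z + 4.

3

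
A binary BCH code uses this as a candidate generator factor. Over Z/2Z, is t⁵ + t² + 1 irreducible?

Yes

Write h(t) = t⁵ + t² + 1.
Check for roots in Z/2Z: h(0) = 1; h(1) = 1.
No roots, so no linear factors.
Monic irreducibles of degree 2 over GF(2): t² + t + 1.
None of them divide h (all give nonzero remainder).
No irreducible factor of degree ≤ 2 exists, so h is irreducible over GF(2).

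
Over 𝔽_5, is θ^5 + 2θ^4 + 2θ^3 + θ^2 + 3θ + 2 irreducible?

Write P(θ) = θ^5 + 2θ^4 + 2θ^3 + θ^2 + 3θ + 2.
Check for roots in 𝔽_5: P(0) = 2; P(1) = 1; P(2) = 2; P(3) = 4; P(4) = 4.
No roots, so no linear factors.
Degree-2 irreducible divisors: test the 10 monic irreducibles of degree 2 over GF(5).
None of them divide P (all give nonzero remainder).
No irreducible factor of degree ≤ 2 exists, so P is irreducible over GF(5).

Yes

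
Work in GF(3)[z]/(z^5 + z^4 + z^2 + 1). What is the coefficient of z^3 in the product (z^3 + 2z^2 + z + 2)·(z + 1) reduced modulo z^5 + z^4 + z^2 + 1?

0

Multiply in GF(3)[z]: (z^3 + 2z^2 + z + 2)·(z + 1) = z^4 + 2.
Reduced: z^4 + 2.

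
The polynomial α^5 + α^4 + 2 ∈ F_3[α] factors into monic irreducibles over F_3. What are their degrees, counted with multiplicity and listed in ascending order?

5

Write g(α) = α^5 + α^4 + 2.
Roots in F_3: g(0) = 2; g(1) = 1; g(2) = 2.
Complete factorization: g(α) = (α^5 + α^4 + 2).
Factor degrees with multiplicity: 5 = 5.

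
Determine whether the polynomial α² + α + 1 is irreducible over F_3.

Write f(α) = α² + α + 1.
Check for roots in F_3: f(0) = 1; f(1) = 0 → root; f(2) = 1.
f(1) = 0, so (α − 1) divides f(α); f is reducible.

No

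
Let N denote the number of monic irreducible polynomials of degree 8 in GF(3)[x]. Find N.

The number of monic irreducibles of degree 8 over GF(3) is (1/8)·Σ_{d∣8} μ(8/d) 3^d.
Divisors of 8: 1, 2, 4, 8; μ(8/d) for each: 0, 0, -1, 1.
Σ = − 3^4 + 3^8 = 6480.
N = 6480/8 = 810.

810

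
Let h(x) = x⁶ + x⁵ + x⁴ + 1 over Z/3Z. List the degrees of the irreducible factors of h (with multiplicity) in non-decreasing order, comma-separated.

6

Roots in Z/3Z: h(0) = 1; h(1) = 1; h(2) = 2.
Complete factorization: h(x) = (x⁶ + x⁵ + x⁴ + 1).
Factor degrees with multiplicity: 6 = 6.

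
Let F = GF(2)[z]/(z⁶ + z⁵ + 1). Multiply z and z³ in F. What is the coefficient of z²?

0

Multiply in GF(2)[z]: (z)·(z³) = z⁴.
Reduced: z⁴.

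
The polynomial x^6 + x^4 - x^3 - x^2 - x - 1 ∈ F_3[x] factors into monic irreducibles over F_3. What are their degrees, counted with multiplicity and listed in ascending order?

Write h(x) = x^6 + x^4 - x^3 - x^2 - x - 1.
Roots in F_3: h(0) = 2; h(1) = 1; h(2) = 2.
Complete factorization: h(x) = (x^2 + 1)·(x^4 - x - 1).
Factor degrees with multiplicity: 2 + 4 = 6.

2, 4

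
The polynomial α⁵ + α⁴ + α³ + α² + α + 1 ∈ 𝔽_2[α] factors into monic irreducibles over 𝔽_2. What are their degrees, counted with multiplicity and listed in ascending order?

1, 2, 2

Write h(α) = α⁵ + α⁴ + α³ + α² + α + 1.
Roots in 𝔽_2: h(0) = 1; h(1) = 0 → root.
Linear factors from roots: (α + 1).
Complete factorization: h(α) = (α + 1)·(α² + α + 1)^2.
Factor degrees with multiplicity: 1 + 2 + 2 = 5.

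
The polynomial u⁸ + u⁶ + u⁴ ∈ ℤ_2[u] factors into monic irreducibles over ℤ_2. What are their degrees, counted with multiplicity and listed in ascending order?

1, 1, 1, 1, 2, 2

Write g(u) = u⁸ + u⁶ + u⁴.
Roots in ℤ_2: g(0) = 0 → root; g(1) = 1.
Linear factors from roots: (u).
Complete factorization: g(u) = (u)^4·(u² + u + 1)^2.
Factor degrees with multiplicity: 1 + 1 + 1 + 1 + 2 + 2 = 8.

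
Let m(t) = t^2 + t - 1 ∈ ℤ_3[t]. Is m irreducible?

Check for roots in ℤ_3: m(0) = 2; m(1) = 1; m(2) = 2.
No roots. A degree-2 polynomial over a field with no linear factor is irreducible.

Yes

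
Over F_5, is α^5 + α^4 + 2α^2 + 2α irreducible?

No

Write h(α) = α^5 + α^4 + 2α^2 + 2α.
Check for roots in F_5: h(0) = 0 → root; h(1) = 1; h(2) = 0 → root; h(3) = 3; h(4) = 0 → root.
h(0) = 0, so (α) divides h(α); h is reducible.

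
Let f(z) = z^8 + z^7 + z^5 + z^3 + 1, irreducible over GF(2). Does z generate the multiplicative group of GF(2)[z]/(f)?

|GF(2^8)^×| = 2^8 − 1 = 255. Prime factorization: 255 = 3·5·17.
f is primitive ⇔ z has order 255 in GF(2)[z]/(f), i.e. z^(255/q) ≠ 1 for each prime q | 255.
z^(85) mod f = z^7 + z^6 + z^2 + z.
z^(51) mod f = z^7 + z^6 + z^4 + z^3 + z^2.
z^(15) mod f = z^3 + z^2.
None equal 1, so z has full order 255; f is primitive.

Yes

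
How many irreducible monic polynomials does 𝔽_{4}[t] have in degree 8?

By the necklace-counting formula, N_4(8) = (1/8) Σ_{d|8} μ(8/d)·4^d.
Divisors of 8: 1, 2, 4, 8; μ(8/d) for each: 0, 0, -1, 1.
Σ = − 4^4 + 4^8 = 65280.
N = 65280/8 = 8160.

8160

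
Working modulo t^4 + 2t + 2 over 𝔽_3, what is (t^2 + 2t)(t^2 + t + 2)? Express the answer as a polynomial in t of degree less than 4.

Multiply in 𝔽_3[t]: (t^2 + 2t)·(t^2 + t + 2) = t^4 + t^2 + t.
Reduce using t^4 ≡ t + 1 (mod t^4 + 2t + 2).
Reduced: t^2 + 2t + 1.

t^2 + 2t + 1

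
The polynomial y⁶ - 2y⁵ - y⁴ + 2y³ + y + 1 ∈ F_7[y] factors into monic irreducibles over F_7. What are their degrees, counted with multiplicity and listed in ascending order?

1, 1, 2, 2

Write f(y) = y⁶ - 2y⁵ - y⁴ + 2y³ + y + 1.
Linear factors from roots: (y + 3), (y + 1).
Complete factorization: f(y) = (y + 1)·(y + 3)·(y² + 2y + 2)·(y² - y - 1).
Factor degrees with multiplicity: 1 + 1 + 2 + 2 = 6.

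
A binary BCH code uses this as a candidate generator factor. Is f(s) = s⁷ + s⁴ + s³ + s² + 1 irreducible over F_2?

Yes

Check for roots in F_2: f(0) = 1; f(1) = 1.
No roots, so no linear factors.
Monic irreducibles of degree 2 over GF(2): s² + s + 1.
None of them divide f (all give nonzero remainder).
Monic irreducibles of degree 3 over GF(2): s³ + s + 1, s³ + s² + 1.
None of them divide f (all give nonzero remainder).
No irreducible factor of degree ≤ 3 exists, so f is irreducible over GF(2).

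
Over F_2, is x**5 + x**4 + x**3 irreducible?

No

Write P(x) = x**5 + x**4 + x**3.
Check for roots in F_2: P(0) = 0 → root; P(1) = 1.
P(0) = 0, so (x) divides P(x); P is reducible.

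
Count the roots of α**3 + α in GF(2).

2

Write f(α) = α**3 + α.
Evaluate at each of the 2 elements of GF(2):
f(0) = 0 → root; f(1) = 0 → root.
Roots: {0, 1}.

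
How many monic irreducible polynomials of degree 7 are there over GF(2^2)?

x^(4^7) − x is the product of all monic irreducibles of degree dividing 7; Möbius inversion gives N = (1/7) Σ μ(7/d)·4^d.
Divisors of 7: 1, 7; μ(7/d) for each: -1, 1.
Σ = − 4^1 + 4^7 = 16380.
N = 16380/7 = 2340.

2340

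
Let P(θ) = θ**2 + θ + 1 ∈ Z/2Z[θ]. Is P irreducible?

Check for roots in Z/2Z: P(0) = 1; P(1) = 1.
No roots. A degree-2 polynomial over a field with no linear factor is irreducible.

Yes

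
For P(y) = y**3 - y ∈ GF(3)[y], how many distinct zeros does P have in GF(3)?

3

Evaluate at each of the 3 elements of GF(3):
P(0) = 0 → root; P(1) = 0 → root; P(2) = 0 → root.
Roots: {0, 1, 2}.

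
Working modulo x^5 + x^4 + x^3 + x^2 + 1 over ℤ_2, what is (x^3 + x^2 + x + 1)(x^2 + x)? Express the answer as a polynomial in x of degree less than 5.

Multiply in ℤ_2[x]: (x^3 + x^2 + x + 1)·(x^2 + x) = x^5 + x.
Reduce using x^5 ≡ x^4 + x^3 + x^2 + 1 (mod x^5 + x^4 + x^3 + x^2 + 1).
Reduced: x^4 + x^3 + x^2 + x + 1.

x^4 + x^3 + x^2 + x + 1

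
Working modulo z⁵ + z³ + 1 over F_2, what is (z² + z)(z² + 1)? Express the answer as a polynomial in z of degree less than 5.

Multiply in F_2[z]: (z² + z)·(z² + 1) = z⁴ + z³ + z² + z.
Reduced: z⁴ + z³ + z² + z.

z^4 + z^3 + z^2 + z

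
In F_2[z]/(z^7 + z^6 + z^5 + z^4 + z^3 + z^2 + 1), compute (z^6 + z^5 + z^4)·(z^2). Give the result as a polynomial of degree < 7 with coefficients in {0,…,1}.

Multiply in F_2[z]: (z^6 + z^5 + z^4)·(z^2) = z^8 + z^7 + z^6.
Reduce using z^7 ≡ z^6 + z^5 + z^4 + z^3 + z^2 + 1 (mod z^7 + z^6 + z^5 + z^4 + z^3 + z^2 + 1).
Reduced: z^5 + z^4 + z^3 + z.

z^5 + z^4 + z^3 + z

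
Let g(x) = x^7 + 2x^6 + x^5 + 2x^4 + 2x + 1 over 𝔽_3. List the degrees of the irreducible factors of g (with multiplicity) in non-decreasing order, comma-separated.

1, 3, 3

Roots in 𝔽_3: g(0) = 1; g(1) = 0 → root; g(2) = 1.
Linear factors from roots: (x + 2).
Complete factorization: g(x) = (x + 2)·(x^3 + x^2 + x + 2)·(x^3 + 2x^2 + x + 1).
Factor degrees with multiplicity: 1 + 3 + 3 = 7.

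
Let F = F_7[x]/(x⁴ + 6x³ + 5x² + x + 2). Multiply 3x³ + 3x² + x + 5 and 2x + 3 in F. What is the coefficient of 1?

3

Multiply in F_7[x]: (3x³ + 3x² + x + 5)·(2x + 3) = 6x⁴ + x³ + 4x² + 6x + 1.
Reduce using x⁴ ≡ x³ + 2x² + 6x + 5 (mod x⁴ + 6x³ + 5x² + x + 2).
Reduced: 2x² + 3.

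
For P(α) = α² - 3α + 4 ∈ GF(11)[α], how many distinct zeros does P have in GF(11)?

Evaluate at each of the 11 elements of GF(11):
P(0) = 4; P(1) = 2; P(2) = 2; P(3) = 4; P(4) = 8; P(5) = 3; P(6) = 0 → root; P(7) = 10; P(8) = 0 → root; P(9) = 3; P(10) = 8.
Roots: {6, 8}.

2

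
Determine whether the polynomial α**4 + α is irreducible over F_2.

Write P(α) = α**4 + α.
Check for roots in F_2: P(0) = 0 → root; P(1) = 0 → root.
P(0) = 0, so (α) divides P(α); P is reducible.

No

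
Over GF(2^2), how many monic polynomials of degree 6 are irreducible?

670

By the necklace-counting formula, N_4(6) = (1/6) Σ_{d|6} μ(6/d)·4^d.
Divisors of 6: 1, 2, 3, 6; μ(6/d) for each: 1, -1, -1, 1.
Σ = 4^1 − 4^2 − 4^3 + 4^6 = 4020.
N = 4020/6 = 670.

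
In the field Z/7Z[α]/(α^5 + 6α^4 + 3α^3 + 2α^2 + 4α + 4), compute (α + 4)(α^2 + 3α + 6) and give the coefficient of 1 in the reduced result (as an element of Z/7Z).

3

Multiply in Z/7Z[α]: (α + 4)·(α^2 + 3α + 6) = α^3 + 4α + 3.
Reduced: α^3 + 4α + 3.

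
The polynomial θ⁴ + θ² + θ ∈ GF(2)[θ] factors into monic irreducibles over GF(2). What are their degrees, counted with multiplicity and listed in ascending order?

1, 3

Write h(θ) = θ⁴ + θ² + θ.
Roots in GF(2): h(0) = 0 → root; h(1) = 1.
Linear factors from roots: (θ).
Complete factorization: h(θ) = (θ)·(θ³ + θ + 1).
Factor degrees with multiplicity: 1 + 3 = 4.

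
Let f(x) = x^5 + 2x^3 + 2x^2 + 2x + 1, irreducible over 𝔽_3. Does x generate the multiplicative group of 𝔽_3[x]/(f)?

|GF(3^5)^×| = 3^5 − 1 = 242. Prime factorization: 242 = 2·11^2.
f is primitive ⇔ x has order 242 in GF(3)[x]/(f), i.e. x^(242/q) ≠ 1 for each prime q | 242.
x^(121) mod f = 2.
x^(22) mod f = 1
Since x^(22) = 1, the order of x divides 22 < 242; not primitive.

No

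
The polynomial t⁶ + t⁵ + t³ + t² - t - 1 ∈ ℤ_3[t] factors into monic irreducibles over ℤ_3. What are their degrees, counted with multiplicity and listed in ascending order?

Write h(t) = t⁶ + t⁵ + t³ + t² - t - 1.
Roots in ℤ_3: h(0) = 2; h(1) = 2; h(2) = 0 → root.
Linear factors from roots: (t + 1).
Complete factorization: h(t) = (t + 1)·(t² - t - 1)·(t³ + t² - t + 1).
Factor degrees with multiplicity: 1 + 2 + 3 = 6.

1, 2, 3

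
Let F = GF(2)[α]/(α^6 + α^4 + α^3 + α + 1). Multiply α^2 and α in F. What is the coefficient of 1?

0

Multiply in GF(2)[α]: (α^2)·(α) = α^3.
Reduced: α^3.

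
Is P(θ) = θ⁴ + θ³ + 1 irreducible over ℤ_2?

Yes

Check for roots in ℤ_2: P(0) = 1; P(1) = 1.
No roots, so no linear factors.
Monic irreducibles of degree 2 over GF(2): θ² + θ + 1.
None of them divide P (all give nonzero remainder).
No irreducible factor of degree ≤ 2 exists, so P is irreducible over GF(2).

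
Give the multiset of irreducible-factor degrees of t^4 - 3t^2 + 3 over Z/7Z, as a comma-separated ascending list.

Write f(t) = t^4 - 3t^2 + 3.
Linear factors from roots: (t - 2), (t + 2).
Complete factorization: f(t) = (t + 2)·(t - 2)·(t^2 + 1).
Factor degrees with multiplicity: 1 + 1 + 2 = 4.

1, 1, 2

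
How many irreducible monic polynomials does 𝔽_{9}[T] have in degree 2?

36

The number of monic irreducibles of degree 2 over GF(9) is (1/2)·Σ_{d∣2} μ(2/d) 9^d.
Divisors of 2: 1, 2; μ(2/d) for each: -1, 1.
Σ = − 9^1 + 9^2 = 72.
N = 72/2 = 36.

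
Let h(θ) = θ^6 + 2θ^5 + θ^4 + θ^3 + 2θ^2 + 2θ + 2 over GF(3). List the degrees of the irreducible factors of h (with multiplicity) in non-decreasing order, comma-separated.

2, 2, 2

Roots in GF(3): h(0) = 2; h(1) = 2; h(2) = 1.
Complete factorization: h(θ) = (θ^2 + 2θ + 2)·(θ^2 + 1)^2.
Factor degrees with multiplicity: 2 + 2 + 2 = 6.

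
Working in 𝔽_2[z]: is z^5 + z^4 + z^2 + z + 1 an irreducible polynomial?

Yes

Write g(z) = z^5 + z^4 + z^2 + z + 1.
Check for roots in 𝔽_2: g(0) = 1; g(1) = 1.
No roots, so no linear factors.
Monic irreducibles of degree 2 over GF(2): z^2 + z + 1.
None of them divide g (all give nonzero remainder).
No irreducible factor of degree ≤ 2 exists, so g is irreducible over GF(2).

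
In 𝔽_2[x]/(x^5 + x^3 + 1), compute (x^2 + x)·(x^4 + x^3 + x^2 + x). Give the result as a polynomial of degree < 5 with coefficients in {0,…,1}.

x^4 + x^2 + x

Multiply in 𝔽_2[x]: (x^2 + x)·(x^4 + x^3 + x^2 + x) = x^6 + x^2.
Reduce using x^5 ≡ x^3 + 1 (mod x^5 + x^3 + 1).
Reduced: x^4 + x^2 + x.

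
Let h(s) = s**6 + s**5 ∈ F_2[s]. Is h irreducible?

Check for roots in F_2: h(0) = 0 → root; h(1) = 0 → root.
h(0) = 0, so (s) divides h(s); h is reducible.

No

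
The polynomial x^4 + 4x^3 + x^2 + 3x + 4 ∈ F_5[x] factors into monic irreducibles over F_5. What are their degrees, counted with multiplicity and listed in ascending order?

Write h(x) = x^4 + 4x^3 + x^2 + 3x + 4.
Roots in F_5: h(0) = 4; h(1) = 3; h(2) = 2; h(3) = 1; h(4) = 4.
Complete factorization: h(x) = (x^4 + 4x^3 + x^2 + 3x + 4).
Factor degrees with multiplicity: 4 = 4.

4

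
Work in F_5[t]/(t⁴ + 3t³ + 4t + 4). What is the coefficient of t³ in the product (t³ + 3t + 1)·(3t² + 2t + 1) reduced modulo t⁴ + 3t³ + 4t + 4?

1

Multiply in F_5[t]: (t³ + 3t + 1)·(3t² + 2t + 1) = 3t⁵ + 2t⁴ + 4t² + 1.
Reduce using t⁴ ≡ 2t³ + t + 1 (mod t⁴ + 3t³ + 4t + 4).
Reduced: t³ + 2t² + t + 4.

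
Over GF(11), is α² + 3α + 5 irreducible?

No

Write g(α) = α² + 3α + 5.
Check each element of GF(11) for a root: g(0)=5, g(1)=9, g(2)=4, g(3)=1, g(4)=0, g(5)=1, g(6)=4, g(7)=9, g(8)=5, g(9)=3, g(10)=3.
g(4) = 0, so (α − 4) divides g(α); g is reducible.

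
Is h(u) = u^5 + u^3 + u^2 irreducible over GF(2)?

Check for roots in GF(2): h(0) = 0 → root; h(1) = 1.
h(0) = 0, so (u) divides h(u); h is reducible.

No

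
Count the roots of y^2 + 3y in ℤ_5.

Write g(y) = y^2 + 3y.
Evaluate at each of the 5 elements of ℤ_5:
g(0) = 0 → root; g(1) = 4; g(2) = 0 → root; g(3) = 3; g(4) = 3.
Roots: {0, 2}.

2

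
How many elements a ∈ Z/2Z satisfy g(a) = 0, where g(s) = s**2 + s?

Evaluate at each of the 2 elements of Z/2Z:
g(0) = 0 → root; g(1) = 0 → root.
Roots: {0, 1}.

2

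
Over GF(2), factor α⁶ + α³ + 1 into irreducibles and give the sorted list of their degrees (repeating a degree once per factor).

Write g(α) = α⁶ + α³ + 1.
Roots in GF(2): g(0) = 1; g(1) = 1.
Complete factorization: g(α) = (α⁶ + α³ + 1).
Factor degrees with multiplicity: 6 = 6.

6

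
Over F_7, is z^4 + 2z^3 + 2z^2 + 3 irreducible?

Write m(z) = z^4 + 2z^3 + 2z^2 + 3.
Check for roots in F_7: m(0) = 3; m(1) = 1; m(2) = 1; m(3) = 2; m(4) = 6; m(5) = 4; m(6) = 4.
No roots, so no linear factors.
Degree-2 irreducible divisors: test the 21 monic irreducibles of degree 2 over GF(7).
None of them divide m (all give nonzero remainder).
No irreducible factor of degree ≤ 2 exists, so m is irreducible over GF(7).

Yes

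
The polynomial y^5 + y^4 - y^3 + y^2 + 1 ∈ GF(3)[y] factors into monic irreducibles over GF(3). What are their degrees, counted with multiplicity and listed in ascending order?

Write h(y) = y^5 + y^4 - y^3 + y^2 + 1.
Roots in GF(3): h(0) = 1; h(1) = 0 → root; h(2) = 0 → root.
Linear factors from roots: (y - 1), (y + 1).
Complete factorization: h(y) = (y + 1)·(y - 1)·(y^3 + y^2 - 1).
Factor degrees with multiplicity: 1 + 1 + 3 = 5.

1, 1, 3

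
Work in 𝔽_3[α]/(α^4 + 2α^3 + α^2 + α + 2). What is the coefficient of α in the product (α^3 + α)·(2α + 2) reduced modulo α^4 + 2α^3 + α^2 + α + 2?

Multiply in 𝔽_3[α]: (α^3 + α)·(2α + 2) = 2α^4 + 2α^3 + 2α^2 + 2α.
Reduce using α^4 ≡ α^3 + 2α^2 + 2α + 1 (mod α^4 + 2α^3 + α^2 + α + 2).
Reduced: α^3 + 2.

0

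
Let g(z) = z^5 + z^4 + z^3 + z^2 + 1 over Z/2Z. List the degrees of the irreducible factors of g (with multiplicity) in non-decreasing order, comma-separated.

Roots in Z/2Z: g(0) = 1; g(1) = 1.
Complete factorization: g(z) = (z^5 + z^4 + z^3 + z^2 + 1).
Factor degrees with multiplicity: 5 = 5.

5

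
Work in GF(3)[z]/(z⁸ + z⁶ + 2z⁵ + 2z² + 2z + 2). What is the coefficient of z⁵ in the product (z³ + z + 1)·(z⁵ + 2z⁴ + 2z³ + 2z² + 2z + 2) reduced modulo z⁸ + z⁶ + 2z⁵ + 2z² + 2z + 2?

Multiply in GF(3)[z]: (z³ + z + 1)·(z⁵ + 2z⁴ + 2z³ + 2z² + 2z + 2) = z⁸ + 2z⁷ + 2z⁵ + z² + z + 2.
Reduce using z⁸ ≡ 2z⁶ + z⁵ + z² + z + 1 (mod z⁸ + z⁶ + 2z⁵ + 2z² + 2z + 2).
Reduced: 2z⁷ + 2z⁶ + 2z² + 2z.

0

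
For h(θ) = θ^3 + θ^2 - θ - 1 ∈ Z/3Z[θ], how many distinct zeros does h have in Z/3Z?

Evaluate at each of the 3 elements of Z/3Z:
h(0) = 2; h(1) = 0 → root; h(2) = 0 → root.
Roots: {1, 2}.

2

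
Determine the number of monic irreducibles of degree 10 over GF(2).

The number of monic irreducibles of degree 10 over GF(2) is (1/10)·Σ_{d∣10} μ(10/d) 2^d.
Divisors of 10: 1, 2, 5, 10; μ(10/d) for each: 1, -1, -1, 1.
Σ = 2^1 − 2^2 − 2^5 + 2^10 = 990.
N = 990/10 = 99.

99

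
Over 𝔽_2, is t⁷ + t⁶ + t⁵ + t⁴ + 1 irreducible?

Write m(t) = t⁷ + t⁶ + t⁵ + t⁴ + 1.
Check for roots in 𝔽_2: m(0) = 1; m(1) = 1.
No roots, so no linear factors.
Monic irreducibles of degree 2 over GF(2): t² + t + 1.
None of them divide m (all give nonzero remainder).
Monic irreducibles of degree 3 over GF(2): t³ + t + 1, t³ + t² + 1.
None of them divide m (all give nonzero remainder).
No irreducible factor of degree ≤ 3 exists, so m is irreducible over GF(2).

Yes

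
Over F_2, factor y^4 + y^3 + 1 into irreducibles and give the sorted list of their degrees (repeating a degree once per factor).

4

Write h(y) = y^4 + y^3 + 1.
Roots in F_2: h(0) = 1; h(1) = 1.
Complete factorization: h(y) = (y^4 + y^3 + 1).
Factor degrees with multiplicity: 4 = 4.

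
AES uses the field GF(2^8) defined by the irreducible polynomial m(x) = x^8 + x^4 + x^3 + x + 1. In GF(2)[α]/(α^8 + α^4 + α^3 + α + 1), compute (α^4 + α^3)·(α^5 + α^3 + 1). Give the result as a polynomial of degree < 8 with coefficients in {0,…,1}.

α^7 + α^6 + α^5 + α^4 + α^2 + 1

Multiply in GF(2)[α]: (α^4 + α^3)·(α^5 + α^3 + 1) = α^9 + α^8 + α^7 + α^6 + α^4 + α^3.
Reduce using α^8 ≡ α^4 + α^3 + α + 1 (mod α^8 + α^4 + α^3 + α + 1).
Reduced: α^7 + α^6 + α^5 + α^4 + α^2 + 1.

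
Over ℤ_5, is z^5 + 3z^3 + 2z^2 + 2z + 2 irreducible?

No

Write f(z) = z^5 + 3z^3 + 2z^2 + 2z + 2.
Check for roots in ℤ_5: f(0) = 2; f(1) = 0 → root; f(2) = 0 → root; f(3) = 0 → root; f(4) = 3.
f(1) = 0, so (z − 1) divides f(z); f is reducible.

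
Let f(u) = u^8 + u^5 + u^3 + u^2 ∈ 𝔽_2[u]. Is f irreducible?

Check for roots in 𝔽_2: f(0) = 0 → root; f(1) = 0 → root.
f(0) = 0, so (u) divides f(u); f is reducible.

No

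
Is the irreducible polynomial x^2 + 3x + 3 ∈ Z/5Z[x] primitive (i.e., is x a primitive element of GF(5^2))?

Write f(x) = x^2 + 3x + 3.
|GF(5^2)^×| = 5^2 − 1 = 24. Prime factorization: 24 = 2^3·3.
f is primitive ⇔ x has order 24 in GF(5)[x]/(f), i.e. x^(24/q) ≠ 1 for each prime q | 24.
x^(12) mod f = 4.
x^(8) mod f = x + 1.
None equal 1, so x has full order 24; f is primitive.

Yes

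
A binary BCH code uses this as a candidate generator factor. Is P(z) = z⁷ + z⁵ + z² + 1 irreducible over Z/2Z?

No

Check for roots in Z/2Z: P(0) = 1; P(1) = 0 → root.
P(1) = 0, so (z − 1) divides P(z); P is reducible.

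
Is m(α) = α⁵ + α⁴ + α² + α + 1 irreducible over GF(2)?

Yes

Check for roots in GF(2): m(0) = 1; m(1) = 1.
No roots, so no linear factors.
Monic irreducibles of degree 2 over GF(2): α² + α + 1.
None of them divide m (all give nonzero remainder).
No irreducible factor of degree ≤ 2 exists, so m is irreducible over GF(2).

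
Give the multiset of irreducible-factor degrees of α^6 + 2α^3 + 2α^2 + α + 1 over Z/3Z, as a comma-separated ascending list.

6

Write h(α) = α^6 + 2α^3 + 2α^2 + α + 1.
Roots in Z/3Z: h(0) = 1; h(1) = 1; h(2) = 1.
Complete factorization: h(α) = (α^6 + 2α^3 + 2α^2 + α + 1).
Factor degrees with multiplicity: 6 = 6.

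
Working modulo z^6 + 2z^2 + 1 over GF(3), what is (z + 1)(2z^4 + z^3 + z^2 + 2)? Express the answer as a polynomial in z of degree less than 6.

Multiply in GF(3)[z]: (z + 1)·(2z^4 + z^3 + z^2 + 2) = 2z^5 + 2z^3 + z^2 + 2z + 2.
Reduced: 2z^5 + 2z^3 + z^2 + 2z + 2.

2z^5 + 2z^3 + z^2 + 2z + 2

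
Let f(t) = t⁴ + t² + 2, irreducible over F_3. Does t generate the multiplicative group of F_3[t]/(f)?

|GF(3^4)^×| = 3^4 − 1 = 80. Prime factorization: 80 = 2^4·5.
f is primitive ⇔ t has order 80 in GF(3)[t]/(f), i.e. t^(80/q) ≠ 1 for each prime q | 80.
t^(40) mod f = 2.
t^(16) mod f = 1
Since t^(16) = 1, the order of t divides 16 < 80; not primitive.

No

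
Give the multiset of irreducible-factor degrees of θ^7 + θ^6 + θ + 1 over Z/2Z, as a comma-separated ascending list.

1, 1, 1, 2, 2

Write f(θ) = θ^7 + θ^6 + θ + 1.
Roots in Z/2Z: f(0) = 1; f(1) = 0 → root.
Linear factors from roots: (θ + 1).
Complete factorization: f(θ) = (θ + 1)^3·(θ^2 + θ + 1)^2.
Factor degrees with multiplicity: 1 + 1 + 1 + 2 + 2 = 7.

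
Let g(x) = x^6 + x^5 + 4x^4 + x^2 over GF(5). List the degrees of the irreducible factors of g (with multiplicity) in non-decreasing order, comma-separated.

Roots in GF(5): g(0) = 0 → root; g(1) = 2; g(2) = 4; g(3) = 0 → root; g(4) = 0 → root.
Linear factors from roots: (x), (x + 2), (x + 1).
Complete factorization: g(x) = (x + 1)·(x + 2)·(x)^2·(x^2 + 3x + 3).
Factor degrees with multiplicity: 1 + 1 + 1 + 1 + 2 = 6.

1, 1, 1, 1, 2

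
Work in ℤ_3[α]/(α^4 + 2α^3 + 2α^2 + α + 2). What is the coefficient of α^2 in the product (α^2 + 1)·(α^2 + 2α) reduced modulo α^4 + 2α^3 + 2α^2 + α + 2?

Multiply in ℤ_3[α]: (α^2 + 1)·(α^2 + 2α) = α^4 + 2α^3 + α^2 + 2α.
Reduce using α^4 ≡ α^3 + α^2 + 2α + 1 (mod α^4 + 2α^3 + 2α^2 + α + 2).
Reduced: 2α^2 + α + 1.

2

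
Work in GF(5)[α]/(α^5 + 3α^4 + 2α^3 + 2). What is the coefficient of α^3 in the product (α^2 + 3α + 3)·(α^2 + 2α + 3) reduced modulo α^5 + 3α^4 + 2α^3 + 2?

0

Multiply in GF(5)[α]: (α^2 + 3α + 3)·(α^2 + 2α + 3) = α^4 + 2α^2 + 4.
Reduced: α^4 + 2α^2 + 4.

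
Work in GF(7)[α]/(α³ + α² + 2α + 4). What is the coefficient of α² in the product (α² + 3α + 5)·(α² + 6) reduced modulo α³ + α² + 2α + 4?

0

Multiply in GF(7)[α]: (α² + 3α + 5)·(α² + 6) = α⁴ + 3α³ + 4α² + 4α + 2.
Reduce using α³ ≡ 6α² + 5α + 3 (mod α³ + α² + 2α + 4).
Reduced: 3α + 1.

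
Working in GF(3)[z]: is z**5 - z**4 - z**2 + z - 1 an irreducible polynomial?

Yes

Write P(z) = z**5 - z**4 - z**2 + z - 1.
Check for roots in GF(3): P(0) = 2; P(1) = 2; P(2) = 1.
No roots, so no linear factors.
Monic irreducibles of degree 2 over GF(3): z**2 + 1, z**2 + z - 1, z**2 - z - 1.
None of them divide P (all give nonzero remainder).
No irreducible factor of degree ≤ 2 exists, so P is irreducible over GF(3).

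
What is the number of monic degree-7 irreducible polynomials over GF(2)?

18

The number of monic irreducibles of degree 7 over GF(2) is (1/7)·Σ_{d∣7} μ(7/d) 2^d.
Divisors of 7: 1, 7; μ(7/d) for each: -1, 1.
Σ = − 2^1 + 2^7 = 126.
N = 126/7 = 18.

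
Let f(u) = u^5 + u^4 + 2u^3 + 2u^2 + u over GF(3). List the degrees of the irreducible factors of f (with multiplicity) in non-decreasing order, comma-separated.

1, 2, 2

Roots in GF(3): f(0) = 0 → root; f(1) = 1; f(2) = 2.
Linear factors from roots: (u).
Complete factorization: f(u) = (u)·(u^2 + 2u + 2)^2.
Factor degrees with multiplicity: 1 + 2 + 2 = 5.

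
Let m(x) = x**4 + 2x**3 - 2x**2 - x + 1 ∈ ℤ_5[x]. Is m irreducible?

Check for roots in ℤ_5: m(0) = 1; m(1) = 1; m(2) = 3; m(3) = 0 → root; m(4) = 4.
m(3) = 0, so (x − 3) divides m(x); m is reducible.

No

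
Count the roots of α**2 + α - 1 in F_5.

Write h(α) = α**2 + α - 1.
Evaluate at each of the 5 elements of F_5:
h(0) = 4; h(1) = 1; h(2) = 0 → root; h(3) = 1; h(4) = 4.
Roots: {2}.

1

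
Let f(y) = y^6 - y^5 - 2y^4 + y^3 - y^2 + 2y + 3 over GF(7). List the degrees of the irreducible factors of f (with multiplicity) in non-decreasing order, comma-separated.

Complete factorization: f(y) = (y^6 - y^5 - 2y^4 + y^3 - y^2 + 2y + 3).
Factor degrees with multiplicity: 6 = 6.

6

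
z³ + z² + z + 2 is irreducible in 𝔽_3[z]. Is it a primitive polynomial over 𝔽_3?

No

Write f(z) = z³ + z² + z + 2.
|GF(3^3)^×| = 3^3 − 1 = 26. Prime factorization: 26 = 2·13.
f is primitive ⇔ z has order 26 in GF(3)[z]/(f), i.e. z^(26/q) ≠ 1 for each prime q | 26.
z^(13) mod f = 1
z^(2) mod f = z².
Since z^(13) = 1, the order of z divides 13 < 26; not primitive.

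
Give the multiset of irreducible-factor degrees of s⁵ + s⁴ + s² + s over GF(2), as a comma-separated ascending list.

Write f(s) = s⁵ + s⁴ + s² + s.
Roots in GF(2): f(0) = 0 → root; f(1) = 0 → root.
Linear factors from roots: (s), (s + 1).
Complete factorization: f(s) = (s)·(s + 1)^2·(s² + s + 1).
Factor degrees with multiplicity: 1 + 1 + 1 + 2 = 5.

1, 1, 1, 2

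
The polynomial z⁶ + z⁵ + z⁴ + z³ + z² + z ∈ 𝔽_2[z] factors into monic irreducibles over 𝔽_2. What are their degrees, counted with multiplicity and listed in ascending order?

1, 1, 2, 2

Write h(z) = z⁶ + z⁵ + z⁴ + z³ + z² + z.
Roots in 𝔽_2: h(0) = 0 → root; h(1) = 0 → root.
Linear factors from roots: (z), (z + 1).
Complete factorization: h(z) = (z)·(z + 1)·(z² + z + 1)^2.
Factor degrees with multiplicity: 1 + 1 + 2 + 2 = 6.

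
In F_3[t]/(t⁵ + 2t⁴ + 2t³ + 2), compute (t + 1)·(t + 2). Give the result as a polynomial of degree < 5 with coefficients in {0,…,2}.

Multiply in F_3[t]: (t + 1)·(t + 2) = t² + 2.
Reduced: t² + 2.

t^2 + 2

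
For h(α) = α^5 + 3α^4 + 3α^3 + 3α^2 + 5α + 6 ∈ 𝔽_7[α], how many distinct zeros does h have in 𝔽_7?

Evaluate at each of the 7 elements of 𝔽_7:
h(0) = 6; h(1) = 0 → root; h(2) = 6; h(3) = 6; h(4) = 0 → root; h(5) = 0 → root; h(6) = 3.
Roots: {1, 4, 5}.

3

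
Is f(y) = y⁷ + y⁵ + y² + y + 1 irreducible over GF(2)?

Check for roots in GF(2): f(0) = 1; f(1) = 1.
No roots, so no linear factors.
Monic irreducibles of degree 2 over GF(2): y² + y + 1.
None of them divide f (all give nonzero remainder).
Monic irreducibles of degree 3 over GF(2): y³ + y + 1, y³ + y² + 1.
None of them divide f (all give nonzero remainder).
No irreducible factor of degree ≤ 3 exists, so f is irreducible over GF(2).

Yes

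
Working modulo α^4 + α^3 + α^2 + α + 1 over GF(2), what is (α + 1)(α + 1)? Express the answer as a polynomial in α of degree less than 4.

Multiply in GF(2)[α]: (α + 1)·(α + 1) = α^2 + 1.
Reduced: α^2 + 1.

α^2 + 1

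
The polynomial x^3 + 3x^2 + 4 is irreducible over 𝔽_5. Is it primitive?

No

Write f(x) = x^3 + 3x^2 + 4.
|GF(5^3)^×| = 5^3 − 1 = 124. Prime factorization: 124 = 2^2·31.
f is primitive ⇔ x has order 124 in GF(5)[x]/(f), i.e. x^(124/q) ≠ 1 for each prime q | 124.
x^(62) mod f = 1
x^(4) mod f = 4x^2 + x + 2.
Since x^(62) = 1, the order of x divides 62 < 124; not primitive.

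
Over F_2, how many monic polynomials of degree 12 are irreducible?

335

Gauss's count: N_{2}(12) = (1/12) Σ_{d|12} μ(12/d)·2^d.
Divisors of 12: 1, 2, 3, 4, 6, 12; μ(12/d) for each: 0, 1, 0, -1, -1, 1.
Σ = 2^2 − 2^4 − 2^6 + 2^12 = 4020.
N = 4020/12 = 335.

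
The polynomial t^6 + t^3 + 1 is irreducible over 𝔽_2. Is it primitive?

No

Write f(t) = t^6 + t^3 + 1.
|GF(2^6)^×| = 2^6 − 1 = 63. Prime factorization: 63 = 3^2·7.
f is primitive ⇔ t has order 63 in GF(2)[t]/(f), i.e. t^(63/q) ≠ 1 for each prime q | 63.
t^(21) mod f = t^3.
t^(9) mod f = 1
Since t^(9) = 1, the order of t divides 9 < 63; not primitive.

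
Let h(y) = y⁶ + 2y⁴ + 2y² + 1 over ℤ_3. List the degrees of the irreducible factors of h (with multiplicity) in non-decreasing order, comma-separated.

Roots in ℤ_3: h(0) = 1; h(1) = 0 → root; h(2) = 0 → root.
Linear factors from roots: (y + 2), (y + 1).
Complete factorization: h(y) = (y + 1)^2·(y + 2)^2·(y² + 1).
Factor degrees with multiplicity: 1 + 1 + 1 + 1 + 2 = 6.

1, 1, 1, 1, 2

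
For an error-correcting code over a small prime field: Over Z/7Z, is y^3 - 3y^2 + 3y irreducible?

Write g(y) = y^3 - 3y^2 + 3y.
Check for roots in Z/7Z: g(0) = 0 → root; g(1) = 1; g(2) = 2; g(3) = 2; g(4) = 0 → root; g(5) = 2; g(6) = 0 → root.
g(0) = 0, so (y) divides g(y); g is reducible.

No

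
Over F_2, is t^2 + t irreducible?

No

Write g(t) = t^2 + t.
Check for roots in F_2: g(0) = 0 → root; g(1) = 0 → root.
g(0) = 0, so (t) divides g(t); g is reducible.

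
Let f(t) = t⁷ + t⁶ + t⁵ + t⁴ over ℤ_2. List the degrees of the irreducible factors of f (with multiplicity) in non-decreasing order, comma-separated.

Roots in ℤ_2: f(0) = 0 → root; f(1) = 0 → root.
Linear factors from roots: (t), (t + 1).
Complete factorization: f(t) = (t + 1)^3·(t)^4.
Factor degrees with multiplicity: 1 + 1 + 1 + 1 + 1 + 1 + 1 = 7.

1, 1, 1, 1, 1, 1, 1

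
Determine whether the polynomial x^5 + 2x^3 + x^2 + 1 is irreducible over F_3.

Write f(x) = x^5 + 2x^3 + x^2 + 1.
Check for roots in F_3: f(0) = 1; f(1) = 2; f(2) = 2.
No roots, so no linear factors.
Monic irreducibles of degree 2 over GF(3): x^2 + 1, x^2 + x + 2, x^2 + 2x + 2.
None of them divide f (all give nonzero remainder).
No irreducible factor of degree ≤ 2 exists, so f is irreducible over GF(3).

Yes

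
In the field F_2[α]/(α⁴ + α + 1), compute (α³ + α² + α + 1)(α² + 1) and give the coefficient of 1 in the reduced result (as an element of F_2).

0

Multiply in F_2[α]: (α³ + α² + α + 1)·(α² + 1) = α⁵ + α⁴ + α + 1.
Reduce using α⁴ ≡ α + 1 (mod α⁴ + α + 1).
Reduced: α² + α.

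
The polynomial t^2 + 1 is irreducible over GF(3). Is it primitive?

Write f(t) = t^2 + 1.
|GF(3^2)^×| = 3^2 − 1 = 8. Prime factorization: 8 = 2^3.
f is primitive ⇔ t has order 8 in GF(3)[t]/(f), i.e. t^(8/q) ≠ 1 for each prime q | 8.
t^(4) mod f = 1
Since t^(4) = 1, the order of t divides 4 < 8; not primitive.

No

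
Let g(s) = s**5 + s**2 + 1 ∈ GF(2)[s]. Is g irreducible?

Check for roots in GF(2): g(0) = 1; g(1) = 1.
No roots, so no linear factors.
Monic irreducibles of degree 2 over GF(2): s**2 + s + 1.
None of them divide g (all give nonzero remainder).
No irreducible factor of degree ≤ 2 exists, so g is irreducible over GF(2).

Yes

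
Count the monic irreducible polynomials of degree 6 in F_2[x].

The number of monic irreducibles of degree 6 over GF(2) is (1/6)·Σ_{d∣6} μ(6/d) 2^d.
Divisors of 6: 1, 2, 3, 6; μ(6/d) for each: 1, -1, -1, 1.
Σ = 2^1 − 2^2 − 2^3 + 2^6 = 54.
N = 54/6 = 9.

9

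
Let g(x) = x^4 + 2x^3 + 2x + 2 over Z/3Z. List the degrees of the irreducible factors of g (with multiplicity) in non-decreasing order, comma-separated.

Roots in Z/3Z: g(0) = 2; g(1) = 1; g(2) = 2.
Complete factorization: g(x) = (x^2 + 1)·(x^2 + 2x + 2).
Factor degrees with multiplicity: 2 + 2 = 4.

2, 2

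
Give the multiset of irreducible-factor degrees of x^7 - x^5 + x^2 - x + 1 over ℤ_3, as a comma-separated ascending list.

1, 2, 2, 2

Write f(x) = x^7 - x^5 + x^2 - x + 1.
Roots in ℤ_3: f(0) = 1; f(1) = 1; f(2) = 0 → root.
Linear factors from roots: (x + 1).
Complete factorization: f(x) = (x + 1)·(x^2 + 1)·(x^2 + x - 1)^2.
Factor degrees with multiplicity: 1 + 2 + 2 + 2 = 7.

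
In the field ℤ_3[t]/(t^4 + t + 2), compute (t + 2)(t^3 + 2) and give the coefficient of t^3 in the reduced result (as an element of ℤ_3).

2

Multiply in ℤ_3[t]: (t + 2)·(t^3 + 2) = t^4 + 2t^3 + 2t + 1.
Reduce using t^4 ≡ 2t + 1 (mod t^4 + t + 2).
Reduced: 2t^3 + t + 2.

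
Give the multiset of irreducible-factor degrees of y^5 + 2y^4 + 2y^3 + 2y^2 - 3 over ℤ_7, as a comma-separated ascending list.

Write g(y) = y^5 + 2y^4 + 2y^3 + 2y^2 - 3.
Complete factorization: g(y) = (y^5 + 2y^4 + 2y^3 + 2y^2 - 3).
Factor degrees with multiplicity: 5 = 5.

5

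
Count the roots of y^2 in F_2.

1

Write f(y) = y^2.
Evaluate at each of the 2 elements of F_2:
f(0) = 0 → root; f(1) = 1.
Roots: {0}.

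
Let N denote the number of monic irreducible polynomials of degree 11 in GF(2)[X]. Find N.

186

The number of monic irreducibles of degree 11 over GF(2) is (1/11)·Σ_{d∣11} μ(11/d) 2^d.
Divisors of 11: 1, 11; μ(11/d) for each: -1, 1.
Σ = − 2^1 + 2^11 = 2046.
N = 2046/11 = 186.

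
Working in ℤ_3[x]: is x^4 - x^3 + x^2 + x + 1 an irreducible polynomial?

Write P(x) = x^4 - x^3 + x^2 + x + 1.
Check for roots in ℤ_3: P(0) = 1; P(1) = 0 → root; P(2) = 0 → root.
P(1) = 0, so (x − 1) divides P(x); P is reducible.

No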